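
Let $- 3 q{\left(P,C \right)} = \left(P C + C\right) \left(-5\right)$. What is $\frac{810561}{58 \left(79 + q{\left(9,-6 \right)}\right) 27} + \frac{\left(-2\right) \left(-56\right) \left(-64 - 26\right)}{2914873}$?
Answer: $- \frac{787671288211}{31952837826} \approx -24.651$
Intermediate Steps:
$q{\left(P,C \right)} = \frac{5 C}{3} + \frac{5 C P}{3}$ ($q{\left(P,C \right)} = - \frac{\left(P C + C\right) \left(-5\right)}{3} = - \frac{\left(C P + C\right) \left(-5\right)}{3} = - \frac{\left(C + C P\right) \left(-5\right)}{3} = - \frac{- 5 C - 5 C P}{3} = \frac{5 C}{3} + \frac{5 C P}{3}$)
$\frac{810561}{58 \left(79 + q{\left(9,-6 \right)}\right) 27} + \frac{\left(-2\right) \left(-56\right) \left(-64 - 26\right)}{2914873} = \frac{810561}{58 \left(79 + \frac{5}{3} \left(-6\right) \left(1 + 9\right)\right) 27} + \frac{\left(-2\right) \left(-56\right) \left(-64 - 26\right)}{2914873} = \frac{810561}{58 \left(79 + \frac{5}{3} \left(-6\right) 10\right) 27} + 112 \left(-90\right) \frac{1}{2914873} = \frac{810561}{58 \left(79 - 100\right) 27} - \frac{10080}{2914873} = \frac{810561}{58 \left(\left(-21\right) 27\right)} - \frac{10080}{2914873} = \frac{810561}{58 \left(-567\right)} - \frac{10080}{2914873} = \frac{810561}{-32886} - \frac{10080}{2914873} = 810561 \left(- \frac{1}{32886}\right) - \frac{10080}{2914873} = - \frac{270187}{10962} - \frac{10080}{2914873} = - \frac{787671288211}{31952837826}$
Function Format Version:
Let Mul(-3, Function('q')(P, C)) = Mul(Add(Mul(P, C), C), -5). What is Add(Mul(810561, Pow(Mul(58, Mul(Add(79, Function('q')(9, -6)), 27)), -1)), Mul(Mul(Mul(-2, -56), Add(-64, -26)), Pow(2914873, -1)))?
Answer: Rational(-787671288211, 31952837826) ≈ -24.651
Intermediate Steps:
Function('q')(P, C) = Add(Mul(Rational(5, 3), C), Mul(Rational(5, 3), C, P)) (Function('q')(P, C) = Mul(Rational(-1, 3), Mul(Add(Mul(P, C), C), -5)) = Mul(Rational(-1, 3), Mul(Add(Mul(C, P), C), -5)) = Mul(Rational(-1, 3), Mul(Add(C, Mul(C, P)), -5)) = Mul(Rational(-1, 3), Add(Mul(-5, C), Mul(-5, C, P))) = Add(Mul(Rational(5, 3), C), Mul(Rational(5, 3), C, P)))
Add(Mul(810561, Pow(Mul(58, Mul(Add(79, Function('q')(9, -6)), 27)), -1)), Mul(Mul(Mul(-2, -56), Add(-64, -26)), Pow(2914873, -1))) = Add(Mul(810561, Pow(Mul(58, Mul(Add(79, Mul(Rational(5, 3), -6, Add(1, 9))), 27)), -1)), Mul(Mul(Mul(-2, -56), Add(-64, -26)), Pow(2914873, -1))) = Add(Mul(810561, Pow(Mul(58, Mul(Add(79, Mul(Rational(5, 3), -6, 10)), 27)), -1)), Mul(Mul(112, -90), Rational(1, 2914873))) = Add(Mul(810561, Pow(Mul(58, Mul(Add(79, -100), 27)), -1)), Mul(-10080, Rational(1, 2914873))) = Add(Mul(810561, Pow(Mul(58, Mul(-21, 27)), -1)), Rational(-10080, 2914873)) = Add(Mul(810561, Pow(Mul(58, -567), -1)), Rational(-10080, 2914873)) = Add(Mul(810561, Pow(-32886, -1)), Rational(-10080, 2914873)) = Add(Mul(810561, Rational(-1, 32886)), Rational(-10080, 2914873)) = Add(Rational(-270187, 10962), Rational(-10080, 2914873)) = Rational(-787671288211, 31952837826)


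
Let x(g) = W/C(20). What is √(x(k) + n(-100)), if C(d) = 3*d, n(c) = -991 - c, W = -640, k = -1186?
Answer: I*√8115/3 ≈ 30.028*I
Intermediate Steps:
x(g) = -32/3 (x(g) = -640/(3*20) = -640/60 = -640*1/60 = -32/3)
√(x(k) + n(-100)) = √(-32/3 + (-991 - 1*(-100))) = √(-32/3 + (-991 + 100)) = √(-32/3 - 891) = √(-2705/3) = I*√8115/3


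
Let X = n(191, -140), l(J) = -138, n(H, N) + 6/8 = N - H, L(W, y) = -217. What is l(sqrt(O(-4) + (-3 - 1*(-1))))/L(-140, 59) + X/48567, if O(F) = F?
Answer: 26521025/42156156 ≈ 0.62911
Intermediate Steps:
n(H, N) = -3/4 + N - H (n(H, N) = -3/4 + (N - H) = -3/4 + N - H)
X = -1327/4 (X = -3/4 - 140 - 1*191 = -3/4 - 140 - 191 = -1327/4 ≈ -331.75)
l(sqrt(O(-4) + (-3 - 1*(-1))))/L(-140, 59) + X/48567 = -138/(-217) - 1327/4/48567 = -138*(-1/217) - 1327/4*1/48567 = 138/217 - 1327/194268 = 26521025/42156156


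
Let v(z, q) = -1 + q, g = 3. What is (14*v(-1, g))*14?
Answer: 392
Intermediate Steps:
(14*v(-1, g))*14 = (14*(-1 + 3))*14 = (14*2)*14 = 28*14 = 392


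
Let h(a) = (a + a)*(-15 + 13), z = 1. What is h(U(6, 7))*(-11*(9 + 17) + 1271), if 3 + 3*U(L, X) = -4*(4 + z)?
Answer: 90620/3 ≈ 30207.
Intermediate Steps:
U(L, X) = -23/3 (U(L, X) = -1 + (-4*(4 + 1))/3 = -1 + (-4*5)/3 = -1 + (⅓)*(-20) = -1 - 20/3 = -23/3)
h(a) = -4*a (h(a) = (2*a)*(-2) = -4*a)
h(U(6, 7))*(-11*(9 + 17) + 1271) = (-4*(-23/3))*(-11*(9 + 17) + 1271) = 92*(-11*26 + 1271)/3 = 92*(-286 + 1271)/3 = (92/3)*985 = 90620/3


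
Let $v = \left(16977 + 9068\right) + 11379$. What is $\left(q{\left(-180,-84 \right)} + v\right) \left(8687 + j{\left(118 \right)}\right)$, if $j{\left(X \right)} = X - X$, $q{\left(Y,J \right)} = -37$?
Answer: $324780869$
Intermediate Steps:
$j{\left(X \right)} = 0$
$v = 37424$ ($v = 26045 + 11379 = 37424$)
$\left(q{\left(-180,-84 \right)} + v\right) \left(8687 + j{\left(118 \right)}\right) = \left(-37 + 37424\right) \left(8687 + 0\right) = 37387 \cdot 8687 = 324780869$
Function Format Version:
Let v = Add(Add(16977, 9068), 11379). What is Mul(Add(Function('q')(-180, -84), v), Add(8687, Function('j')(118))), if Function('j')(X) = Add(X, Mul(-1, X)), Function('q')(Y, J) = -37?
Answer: 324780869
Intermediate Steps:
Function('j')(X) = 0
v = 37424 (v = Add(26045, 11379) = 37424)
Mul(Add(Function('q')(-180, -84), v), Add(8687, Function('j')(118))) = Mul(Add(-37, 37424), Add(8687, 0)) = Mul(37387, 8687) = 324780869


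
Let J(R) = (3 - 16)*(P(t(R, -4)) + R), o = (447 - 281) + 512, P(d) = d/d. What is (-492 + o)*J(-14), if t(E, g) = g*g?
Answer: 31434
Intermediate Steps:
t(E, g) = g²
P(d) = 1
o = 678 (o = 166 + 512 = 678)
J(R) = -13 - 13*R (J(R) = (3 - 16)*(1 + R) = -13*(1 + R) = -13 - 13*R)
(-492 + o)*J(-14) = (-492 + 678)*(-13 - 13*(-14)) = 186*(-13 + 182) = 186*169 = 31434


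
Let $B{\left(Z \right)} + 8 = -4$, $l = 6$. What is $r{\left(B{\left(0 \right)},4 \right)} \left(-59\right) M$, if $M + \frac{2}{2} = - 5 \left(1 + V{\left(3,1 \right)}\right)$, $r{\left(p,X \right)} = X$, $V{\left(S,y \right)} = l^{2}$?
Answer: $43896$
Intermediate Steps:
$V{\left(S,y \right)} = 36$ ($V{\left(S,y \right)} = 6^{2} = 36$)
$B{\left(Z \right)} = -12$ ($B{\left(Z \right)} = -8 - 4 = -12$)
$M = -186$ ($M = -1 - 5 \left(1 + 36\right) = -1 - 185 = -186$)
$r{\left(B{\left(0 \right)},4 \right)} \left(-59\right) M = 4 \left(-59\right) \left(-186\right) = \left(-236\right) \left(-186\right) = 43896$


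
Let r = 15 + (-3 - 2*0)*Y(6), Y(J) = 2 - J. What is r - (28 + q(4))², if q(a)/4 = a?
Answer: -1909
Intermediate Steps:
q(a) = 4*a
r = 27 (r = 15 + (-3 - 2*0)*(2 - 1*6) = 15 + (-3 + 0)*(2 - 6) = 15 - 3*(-4) = 15 + 12 = 27)
r - (28 + q(4))² = 27 - (28 + 4*4)² = 27 - (28 + 16)² = 27 - 1*44² = 27 - 1*1936 = 27 - 1936 = -1909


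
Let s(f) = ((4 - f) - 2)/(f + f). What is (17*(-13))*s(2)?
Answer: 0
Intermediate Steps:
s(f) = (2 - f)/(2*f) (s(f) = (2 - f)/((2*f)) = (2 - f)*(1/(2*f)) = (2 - f)/(2*f))
(17*(-13))*s(2) = (17*(-13))*((½)*(2 - 1*2)/2) = -221*(2 - 2)/(2*2) = -221*0/(2*2) = -221*0 = 0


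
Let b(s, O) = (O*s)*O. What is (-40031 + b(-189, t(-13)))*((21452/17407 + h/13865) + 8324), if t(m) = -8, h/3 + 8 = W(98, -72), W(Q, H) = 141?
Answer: -104738029803609511/241348055 ≈ -4.3397e+8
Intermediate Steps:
h = 399 (h = -24 + 3*141 = -24 + 423 = 399)
b(s, O) = s*O²
(-40031 + b(-189, t(-13)))*((21452/17407 + h/13865) + 8324) = (-40031 - 189*(-8)²)*((21452/17407 + 399/13865) + 8324) = (-40031 - 189*64)*((21452*(1/17407) + 399*(1/13865)) + 8324) = (-40031 - 12096)*((21452/17407 + 399/13865) + 8324) = -52127*(304377373/241348055 + 8324) = -52127*2009285587193/241348055 = -104738029803609511/241348055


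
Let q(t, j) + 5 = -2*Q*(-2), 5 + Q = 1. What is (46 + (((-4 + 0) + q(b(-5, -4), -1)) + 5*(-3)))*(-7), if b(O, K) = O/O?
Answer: -42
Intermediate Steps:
b(O, K) = 1
Q = -4 (Q = -5 + 1 = -4)
q(t, j) = -21 (q(t, j) = -5 - 2*(-4)*(-2) = -5 + 8*(-2) = -5 - 16 = -21)
(46 + (((-4 + 0) + q(b(-5, -4), -1)) + 5*(-3)))*(-7) = (46 + (((-4 + 0) - 21) + 5*(-3)))*(-7) = (46 + ((-4 - 21) - 15))*(-7) = (46 + (-25 - 15))*(-7) = (46 - 40)*(-7) = 6*(-7) = -42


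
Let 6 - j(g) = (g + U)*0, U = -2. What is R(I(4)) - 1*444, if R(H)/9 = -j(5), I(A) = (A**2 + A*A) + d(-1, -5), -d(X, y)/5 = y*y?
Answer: -498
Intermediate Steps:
d(X, y) = -5*y**2 (d(X, y) = -5*y*y = -5*y**2)
I(A) = -125 + 2*A**2 (I(A) = (A**2 + A*A) - 5*(-5)**2 = (A**2 + A**2) - 5*25 = 2*A**2 - 125 = -125 + 2*A**2)
j(g) = 6 (j(g) = 6 - (g - 2)*0 = 6 - (-2 + g)*0 = 6 - 1*0 = 6 + 0 = 6)
R(H) = -54 (R(H) = 9*(-1*6) = 9*(-6) = -54)
R(I(4)) - 1*444 = -54 - 1*444 = -54 - 444 = -498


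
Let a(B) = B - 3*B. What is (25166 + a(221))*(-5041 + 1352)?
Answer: -91206836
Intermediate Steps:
a(B) = -2*B
(25166 + a(221))*(-5041 + 1352) = (25166 - 2*221)*(-5041 + 1352) = (25166 - 442)*(-3689) = 24724*(-3689) = -91206836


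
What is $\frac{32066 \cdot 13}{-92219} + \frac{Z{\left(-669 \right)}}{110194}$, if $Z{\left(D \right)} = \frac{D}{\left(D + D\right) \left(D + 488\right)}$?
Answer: $- \frac{16628560755843}{3678636935932} \approx -4.5203$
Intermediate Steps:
$Z{\left(D \right)} = \frac{1}{2 \left(488 + D\right)}$ ($Z{\left(D \right)} = \frac{D}{2 D \left(488 + D\right)} = D \frac{1}{2 D \left(488 + D\right)} = \frac{1}{2 \left(488 + D\right)}$)
$\frac{32066 \cdot 13}{-92219} + \frac{Z{\left(-669 \right)}}{110194} = \frac{32066 \cdot 13}{-92219} + \frac{\frac{1}{2} \frac{1}{488 - 669}}{110194} = 416858 \left(- \frac{1}{92219}\right) + \frac{1}{2 \left(-181\right)} \frac{1}{110194} = - \frac{416858}{92219} + \frac{1}{2} \left(- \frac{1}{181}\right) \frac{1}{110194} = - \frac{416858}{92219} - \frac{1}{39890228} = - \frac{16628560755843}{3678636935932}$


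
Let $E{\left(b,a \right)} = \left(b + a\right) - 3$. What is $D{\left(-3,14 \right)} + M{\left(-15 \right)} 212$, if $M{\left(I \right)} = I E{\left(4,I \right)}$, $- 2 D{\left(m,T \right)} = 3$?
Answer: $\frac{89037}{2} \approx 44519.0$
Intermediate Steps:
$D{\left(m,T \right)} = - \frac{3}{2}$ ($D{\left(m,T \right)} = \left(- \frac{1}{2}\right) 3 = - \frac{3}{2}$)
$E{\left(b,a \right)} = -3 + a + b$ ($E{\left(b,a \right)} = \left(a + b\right) - 3 = -3 + a + b$)
$M{\left(I \right)} = I \left(1 + I\right)$ ($M{\left(I \right)} = I \left(-3 + I + 4\right) = I \left(1 + I\right)$)
$D{\left(-3,14 \right)} + M{\left(-15 \right)} 212 = - \frac{3}{2} + - 15 \left(1 - 15\right) 212 = - \frac{3}{2} + \left(-15\right) \left(-14\right) 212 = - \frac{3}{2} + 210 \cdot 212 = - \frac{3}{2} + 44520 = \frac{89037}{2}$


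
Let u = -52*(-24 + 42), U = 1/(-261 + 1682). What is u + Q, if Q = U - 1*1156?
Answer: -2972731/1421 ≈ -2092.0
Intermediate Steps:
U = 1/1421 ≈ 0.00070373
Q = -1642675/1421 (Q = 1/1421 - 1*1156 = 1/1421 - 1156 = -1642675/1421 ≈ -1156.0)
u = -936 (u = -52*18 = -936)
u + Q = -936 - 1642675/1421 = -2972731/1421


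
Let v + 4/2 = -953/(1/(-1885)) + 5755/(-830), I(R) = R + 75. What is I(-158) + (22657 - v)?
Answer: -294454463/166 ≈ -1.7738e+6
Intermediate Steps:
I(R) = 75 + R
v = 298201747/166 (v = -2 + (-953/(1/(-1885)) + 5755/(-830)) = -2 + (-953/(-1/1885) + 5755*(-1/830)) = -2 + (-953*(-1885) - 1151/166) = -2 + (1796405 - 1151/166) = -2 + 298202079/166 = 298201747/166 ≈ 1.7964e+6)
I(-158) + (22657 - v) = (75 - 158) + (22657 - 1*298201747/166) = -83 + (22657 - 298201747/166) = -83 - 294440685/166 = -294454463/166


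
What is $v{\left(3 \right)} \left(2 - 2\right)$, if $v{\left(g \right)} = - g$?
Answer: $0$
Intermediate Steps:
$v{\left(3 \right)} \left(2 - 2\right) = \left(-1\right) 3 \left(2 - 2\right) = \left(-3\right) 0 = 0$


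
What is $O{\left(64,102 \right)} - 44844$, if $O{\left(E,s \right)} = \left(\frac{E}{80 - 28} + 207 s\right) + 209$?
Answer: $- \frac{305757}{13} \approx -23520.0$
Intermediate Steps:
$O{\left(E,s \right)} = 209 + 207 s + \frac{E}{52}$ ($O{\left(E,s \right)} = \left(\frac{E}{52} + 207 s\right) + 209 = \left(207 s + \frac{E}{52}\right) + 209 = 209 + 207 s + \frac{E}{52}$)
$O{\left(64,102 \right)} - 44844 = \left(209 + 207 \cdot 102 + \frac{1}{52} \cdot 64\right) - 44844 = \left(209 + 21114 + \frac{16}{13}\right) - 44844 = \frac{277215}{13} - 44844 = - \frac{305757}{13}$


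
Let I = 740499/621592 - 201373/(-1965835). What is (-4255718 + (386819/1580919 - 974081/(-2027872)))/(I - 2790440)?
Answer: 2083940996163213379159251471305/1366422918052317596573299890924 ≈ 1.5251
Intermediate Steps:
I = 1580870697481/1221947309320 (I = 740499*(1/621592) - 201373*(-1/1965835) = 740499/621592 + 201373/1965835 = 1580870697481/1221947309320 ≈ 1.2937)
(-4255718 + (386819/1580919 - 974081/(-2027872)))/(I - 2790440) = (-4255718 + (386819/1580919 - 974081/(-2027872)))/(1580870697481/1221947309320 - 2790440) = (-4255718 + (386819*(1/1580919) - 974081*(-1/2027872)))/(-3409769068948203319/1221947309320) = (-4255718 + (386819/1580919 + 974081/2027872))*(-1221947309320/3409769068948203319) = (-4255718 + 2324362579607/3205901374368)*(-1221947309320/3409769068948203319) = -13643409860760056617/3205901374368*(-1221947309320/3409769068948203319) = 2083940996163213379159251471305/1366422918052317596573299890924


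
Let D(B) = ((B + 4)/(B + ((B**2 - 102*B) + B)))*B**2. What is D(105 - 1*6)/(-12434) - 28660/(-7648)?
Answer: 54293137/11886904 ≈ 4.5675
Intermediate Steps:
D(B) = B**2*(4 + B)/(B**2 - 100*B) (D(B) = ((4 + B)/(B + (B**2 - 101*B)))*B**2 = ((4 + B)/(B**2 - 100*B))*B**2 = B**2*(4 + B)/(B**2 - 100*B))
D(105 - 1*6)/(-12434) - 28660/(-7648) = ((105 - 1*6)*(4 + (105 - 1*6))/(-100 + (105 - 1*6)))/(-12434) - 28660/(-7648) = ((105 - 6)*(4 + (105 - 6))/(-100 + (105 - 6)))*(-1/12434) - 28660*(-1/7648) = (99*(4 + 99)/(-100 + 99))*(-1/12434) + 7165/1912 = (99*103/(-1))*(-1/12434) + 7165/1912 = (99*(-1)*103)*(-1/12434) + 7165/1912 = -10197*(-1/12434) + 7165/1912 = 10197/12434 + 7165/1912 = 54293137/11886904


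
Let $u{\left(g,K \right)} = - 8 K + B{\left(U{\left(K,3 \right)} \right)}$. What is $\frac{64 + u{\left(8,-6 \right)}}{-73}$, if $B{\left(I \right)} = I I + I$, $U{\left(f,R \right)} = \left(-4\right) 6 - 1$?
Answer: $- \frac{712}{73} \approx -9.7534$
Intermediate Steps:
$U{\left(f,R \right)} = -25$ ($U{\left(f,R \right)} = -24 - 1 = -25$)
$B{\left(I \right)} = I + I^{2}$ ($B{\left(I \right)} = I^{2} + I = I + I^{2}$)
$u{\left(g,K \right)} = 600 - 8 K$ ($u{\left(g,K \right)} = - 8 K - 25 \left(1 - 25\right) = - 8 K - -600 = - 8 K + 600 = 600 - 8 K$)
$\frac{64 + u{\left(8,-6 \right)}}{-73} = \frac{64 + \left(600 - -48\right)}{-73} = - \frac{64 + \left(600 + 48\right)}{73} = - \frac{64 + 648}{73} = \left(- \frac{1}{73}\right) 712 = - \frac{712}{73}$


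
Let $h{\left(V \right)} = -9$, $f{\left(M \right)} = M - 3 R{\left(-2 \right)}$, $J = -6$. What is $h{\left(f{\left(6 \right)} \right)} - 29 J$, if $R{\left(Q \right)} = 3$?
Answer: $165$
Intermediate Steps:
$f{\left(M \right)} = -9 + M$ ($f{\left(M \right)} = M - 9 = -9 + M$)
$h{\left(f{\left(6 \right)} \right)} - 29 J = -9 - -174 = -9 + 174 = 165$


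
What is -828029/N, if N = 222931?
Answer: -828029/222931 ≈ -3.7143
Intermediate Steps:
-828029/N = -828029/222931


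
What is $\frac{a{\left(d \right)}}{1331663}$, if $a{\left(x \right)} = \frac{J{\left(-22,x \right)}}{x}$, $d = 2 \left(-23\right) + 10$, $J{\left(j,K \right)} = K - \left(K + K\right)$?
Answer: $- \frac{1}{1331663} \approx -7.5094 \cdot 10^{-7}$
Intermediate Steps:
$J{\left(j,K \right)} = - K$ ($J{\left(j,K \right)} = K - 2 K = - K$)
$d = -36$ ($d = -46 + 10 = -36$)
$a{\left(x \right)} = -1$ ($a{\left(x \right)} = \frac{\left(-1\right) x}{x} = -1$)
$\frac{a{\left(d \right)}}{1331663} = - \frac{1}{1331663}$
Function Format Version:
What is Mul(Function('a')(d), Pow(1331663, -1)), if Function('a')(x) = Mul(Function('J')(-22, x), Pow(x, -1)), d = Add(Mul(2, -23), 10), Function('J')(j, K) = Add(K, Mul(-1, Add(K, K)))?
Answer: Rational(-1, 1331663) ≈ -7.5094e-7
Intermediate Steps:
Function('J')(j, K) = Mul(-1, K) (Function('J')(j, K) = Add(K, Mul(-1, Mul(2, K))) = Add(K, Mul(-2, K)) = Mul(-1, K))
d = -36 (d = Add(-46, 10) = -36)
Function('a')(x) = -1 (Function('a')(x) = Mul(Mul(-1, x), Pow(x, -1)) = -1)
Mul(Function('a')(d), Pow(1331663, -1)) = Mul(-1, Pow(1331663, -1)) = Mul(-1, Rational(1, 1331663)) = Rational(-1, 1331663)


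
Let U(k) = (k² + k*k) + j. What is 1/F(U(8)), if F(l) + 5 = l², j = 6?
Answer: 1/17951 ≈ 5.5707e-5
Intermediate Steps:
U(k) = 6 + 2*k² (U(k) = (k² + k*k) + 6 = (k² + k²) + 6 = 2*k² + 6 = 6 + 2*k²)
F(l) = -5 + l²
1/F(U(8)) = 1/(-5 + (6 + 2*8²)²) = 1/(-5 + (6 + 2*64)²) = 1/(-5 + (6 + 128)²) = 1/(-5 + 134²) = 1/(-5 + 17956) = 1/17951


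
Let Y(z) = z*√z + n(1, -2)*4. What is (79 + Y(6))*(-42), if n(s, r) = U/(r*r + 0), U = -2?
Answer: -3234 - 252*√6 ≈ -3851.3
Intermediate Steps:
n(s, r) = -2/r² (n(s, r) = -2/(r*r + 0) = -2/(r² + 0) = -2/r²)
Y(z) = -2 + z^(3/2) (Y(z) = z*√z - 2/(-2)²*4 = z^(3/2) - 2*¼*4 = z^(3/2) - ½*4 = z^(3/2) - 2 = -2 + z^(3/2))
(79 + Y(6))*(-42) = (79 + (-2 + 6^(3/2)))*(-42) = (79 + (-2 + 6*√6))*(-42) = (77 + 6*√6)*(-42) = -3234 - 252*√6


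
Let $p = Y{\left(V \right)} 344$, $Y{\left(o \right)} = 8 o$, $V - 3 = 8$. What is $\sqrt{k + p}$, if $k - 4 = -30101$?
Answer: $5 \sqrt{7} \approx 13.229$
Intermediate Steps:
$V = 11$ ($V = 3 + 8 = 11$)
$k = -30097$ ($k = 4 - 30101 = -30097$)
$p = 30272$ ($p = 8 \cdot 11 \cdot 344 = 88 \cdot 344 = 30272$)
$\sqrt{k + p} = \sqrt{-30097 + 30272} = \sqrt{175} = 5 \sqrt{7}$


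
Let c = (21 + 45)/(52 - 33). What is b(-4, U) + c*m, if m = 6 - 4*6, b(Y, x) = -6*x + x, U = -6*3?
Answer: 522/19 ≈ 27.474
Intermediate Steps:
U = -18
b(Y, x) = -5*x
c = 66/19 ≈ 3.4737
m = -18 (m = 6 - 24 = -18)
b(-4, U) + c*m = -5*(-18) + (66/19)*(-18) = 90 - 1188/19 = 522/19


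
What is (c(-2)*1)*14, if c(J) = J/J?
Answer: 14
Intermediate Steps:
c(J) = 1
(c(-2)*1)*14 = (1*1)*14 = 1*14 = 14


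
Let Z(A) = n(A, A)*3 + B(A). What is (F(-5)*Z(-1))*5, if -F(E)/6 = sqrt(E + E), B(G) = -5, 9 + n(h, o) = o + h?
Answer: 1140*I*sqrt(10) ≈ 3605.0*I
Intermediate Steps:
n(h, o) = -9 + h + o (n(h, o) = -9 + (o + h) = -9 + (h + o) = -9 + h + o)
F(E) = -6*sqrt(2)*sqrt(E) (F(E) = -6*sqrt(E + E) = -6*sqrt(2)*sqrt(E))
Z(A) = -32 + 6*A (Z(A) = (-9 + A + A)*3 - 5 = (-9 + 2*A)*3 - 5 = (-27 + 6*A) - 5 = -32 + 6*A)
(F(-5)*Z(-1))*5 = ((-6*sqrt(2)*sqrt(-5))*(-32 + 6*(-1)))*5 = ((-6*sqrt(2)*I*sqrt(5))*(-32 - 6))*5 = (-6*I*sqrt(10)*(-38))*5 = (228*I*sqrt(10))*5 = 1140*I*sqrt(10)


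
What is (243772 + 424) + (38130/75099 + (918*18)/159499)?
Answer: 975013203565114/3992738467 ≈ 2.4420e+5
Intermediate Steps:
(243772 + 424) + (38130/75099 + (918*18)/159499) = 244196 + (38130*(1/75099) + 16524*(1/159499)) = 244196 + (12710/25033 + 16524/159499) = 244196 + 2440877582/3992738467 = 975013203565114/3992738467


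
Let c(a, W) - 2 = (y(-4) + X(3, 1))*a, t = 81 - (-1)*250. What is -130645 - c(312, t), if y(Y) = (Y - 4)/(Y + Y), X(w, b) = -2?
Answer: -130335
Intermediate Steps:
y(Y) = (-4 + Y)/(2*Y) (y(Y) = (-4 + Y)/((2*Y)) = (-4 + Y)*(1/(2*Y)) = (-4 + Y)/(2*Y))
t = 331 (t = 81 - 1*(-250) = 81 + 250 = 331)
c(a, W) = 2 - a (c(a, W) = 2 + ((1/2)*(-4 - 4)/(-4) - 2)*a = 2 + ((1/2)*(-1/4)*(-8) - 2)*a = 2 + (1 - 2)*a = 2 - a)
-130645 - c(312, t) = -130645 - (2 - 1*312) = -130645 - (2 - 312) = -130645 - 1*(-310) = -130645 + 310 = -130335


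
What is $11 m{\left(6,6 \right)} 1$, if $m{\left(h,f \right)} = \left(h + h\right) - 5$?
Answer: $77$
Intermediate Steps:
$m{\left(h,f \right)} = -5 + 2 h$ ($m{\left(h,f \right)} = 2 h - 5 = -5 + 2 h$)
$11 m{\left(6,6 \right)} 1 = 11 \left(-5 + 2 \cdot 6\right) 1 = 11 \left(-5 + 12\right) 1 = 11 \cdot 7 \cdot 1 = 77 \cdot 1 = 77$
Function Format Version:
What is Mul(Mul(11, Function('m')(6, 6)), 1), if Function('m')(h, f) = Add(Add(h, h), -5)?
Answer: 77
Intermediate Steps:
Function('m')(h, f) = Add(-5, Mul(2, h)) (Function('m')(h, f) = Add(Mul(2, h), -5) = Add(-5, Mul(2, h)))
Mul(Mul(11, Function('m')(6, 6)), 1) = Mul(Mul(11, Add(-5, Mul(2, 6))), 1) = Mul(Mul(11, Add(-5, 12)), 1) = Mul(Mul(11, 7), 1) = Mul(77, 1) = 77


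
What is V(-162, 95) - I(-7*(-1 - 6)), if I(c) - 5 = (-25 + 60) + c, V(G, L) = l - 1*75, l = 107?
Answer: -57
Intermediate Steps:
V(G, L) = 32 (V(G, L) = 107 - 1*75 = 107 - 75 = 32)
I(c) = 40 + c (I(c) = 5 + ((-25 + 60) + c) = 5 + (35 + c) = 40 + c)
V(-162, 95) - I(-7*(-1 - 6)) = 32 - (40 - 7*(-1 - 6)) = 32 - (40 - 7*(-7)) = 32 - (40 + 49) = 32 - 1*89 = 32 - 89 = -57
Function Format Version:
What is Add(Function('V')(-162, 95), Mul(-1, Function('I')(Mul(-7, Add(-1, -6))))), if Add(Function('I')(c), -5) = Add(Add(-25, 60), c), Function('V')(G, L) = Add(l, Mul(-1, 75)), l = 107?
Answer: -57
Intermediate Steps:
Function('V')(G, L) = 32 (Function('V')(G, L) = Add(107, Mul(-1, 75)) = Add(107, -75) = 32)
Function('I')(c) = Add(40, c) (Function('I')(c) = Add(5, Add(Add(-25, 60), c)) = Add(5, Add(35, c)) = Add(40, c))
Add(Function('V')(-162, 95), Mul(-1, Function('I')(Mul(-7, Add(-1, -6))))) = Add(32, Mul(-1, Add(40, Mul(-7, Add(-1, -6))))) = Add(32, Mul(-1, Add(40, Mul(-7, -7)))) = Add(32, Mul(-1, Add(40, 49))) = Add(32, Mul(-1, 89)) = Add(32, -89) = -57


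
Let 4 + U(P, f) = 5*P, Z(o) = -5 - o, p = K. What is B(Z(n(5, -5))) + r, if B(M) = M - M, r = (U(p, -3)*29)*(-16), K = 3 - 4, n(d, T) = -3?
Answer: 4176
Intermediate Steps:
K = -1
p = -1
U(P, f) = -4 + 5*P
r = 4176 (r = ((-4 + 5*(-1))*29)*(-16) = ((-4 - 5)*29)*(-16) = -9*29*(-16) = -261*(-16) = 4176)
B(M) = 0
B(Z(n(5, -5))) + r = 0 + 4176 = 4176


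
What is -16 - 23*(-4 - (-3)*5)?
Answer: -269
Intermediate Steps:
-16 - 23*(-4 - (-3)*5) = -16 - 23*(-4 - 1*(-15)) = -16 - 23*(-4 + 15) = -16 - 23*11 = -16 - 253 = -269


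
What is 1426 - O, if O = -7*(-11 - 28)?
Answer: 1153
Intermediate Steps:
O = 273 (O = -7*(-39) = 273)
1426 - O = 1426 - 1*273 = 1426 - 273 = 1153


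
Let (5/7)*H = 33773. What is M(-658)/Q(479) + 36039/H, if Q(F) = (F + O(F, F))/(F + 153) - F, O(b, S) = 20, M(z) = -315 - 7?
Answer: 102570738799/71450260119 ≈ 1.4356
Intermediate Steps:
H = 236411/5 (H = (7/5)*33773 = 236411/5 ≈ 47282.)
M(z) = -322
Q(F) = -F + (20 + F)/(153 + F) (Q(F) = (F + 20)/(F + 153) - F = (20 + F)/(153 + F) - F = -F + (20 + F)/(153 + F))
M(-658)/Q(479) + 36039/H = -322*(153 + 479)/(20 - 1*479² - 152*479) + 36039/(236411/5) = -322*632/(20 - 1*229441 - 72808) + 36039*(5/236411) = -322*632/(20 - 229441 - 72808) + 180195/236411 = -322/((1/632)*(-302229)) + 180195/236411 = -322/(-302229/632) + 180195/236411 = -322*(-632/302229) + 180195/236411 = 203504/302229 + 180195/236411 = 102570738799/71450260119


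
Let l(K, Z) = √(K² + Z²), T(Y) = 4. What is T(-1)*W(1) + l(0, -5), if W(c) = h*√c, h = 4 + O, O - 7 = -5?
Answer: 29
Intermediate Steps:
O = 2 (O = 7 - 5 = 2)
h = 6 (h = 4 + 2 = 6)
W(c) = 6*√c
T(-1)*W(1) + l(0, -5) = 4*(6*√1) + √(0² + (-5)²) = 4*(6*1) + √(0 + 25) = 4*6 + √25 = 24 + 5 = 29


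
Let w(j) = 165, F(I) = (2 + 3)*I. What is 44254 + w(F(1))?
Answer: 44419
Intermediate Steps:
F(I) = 5*I
44254 + w(F(1)) = 44254 + 165 = 44419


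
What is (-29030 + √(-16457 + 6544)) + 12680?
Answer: -16350 + I*√9913 ≈ -16350.0 + 99.564*I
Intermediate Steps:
(-29030 + √(-16457 + 6544)) + 12680 = (-29030 + √(-9913)) + 12680 = (-29030 + I*√9913) + 12680 = -16350 + I*√9913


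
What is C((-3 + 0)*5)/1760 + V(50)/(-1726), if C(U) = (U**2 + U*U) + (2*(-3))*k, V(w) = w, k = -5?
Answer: 2314/9493 ≈ 0.24376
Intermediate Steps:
C(U) = 30 + 2*U**2 (C(U) = (U**2 + U*U) + (2*(-3))*(-5) = (U**2 + U**2) - 6*(-5) = 2*U**2 + 30 = 30 + 2*U**2)
C((-3 + 0)*5)/1760 + V(50)/(-1726) = (30 + 2*((-3 + 0)*5)**2)/1760 + 50/(-1726) = (30 + 2*(-3*5)**2)*(1/1760) + 50*(-1/1726) = (30 + 2*(-15)**2)*(1/1760) - 25/863 = (30 + 2*225)*(1/1760) - 25/863 = (30 + 450)*(1/1760) - 25/863 = 480*(1/1760) - 25/863 = 3/11 - 25/863 = 2314/9493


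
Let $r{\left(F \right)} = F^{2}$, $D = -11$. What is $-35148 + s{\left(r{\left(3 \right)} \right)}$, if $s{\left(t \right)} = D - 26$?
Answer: $-35185$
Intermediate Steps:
$s{\left(t \right)} = -37$ ($s{\left(t \right)} = -11 - 26 = -37$)
$-35148 + s{\left(r{\left(3 \right)} \right)} = -35148 - 37 = -35185$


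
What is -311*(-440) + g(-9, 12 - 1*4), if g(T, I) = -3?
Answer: 136837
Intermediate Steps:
-311*(-440) + g(-9, 12 - 1*4) = -311*(-440) - 3 = 136840 - 3 = 136837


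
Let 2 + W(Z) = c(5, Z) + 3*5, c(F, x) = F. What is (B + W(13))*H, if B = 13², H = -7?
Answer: -1309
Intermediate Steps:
B = 169
W(Z) = 18 (W(Z) = -2 + (5 + 3*5) = -2 + (5 + 15) = -2 + 20 = 18)
(B + W(13))*H = (169 + 18)*(-7) = 187*(-7) = -1309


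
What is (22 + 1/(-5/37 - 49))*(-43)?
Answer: -1718237/1818 ≈ -945.13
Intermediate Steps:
(22 + 1/(-5/37 - 49))*(-43) = (22 + 1/(-1818/37))*(-43) = (22 - 37/1818)*(-43) = (39959/1818)*(-43) = -1718237/1818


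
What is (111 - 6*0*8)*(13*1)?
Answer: 1443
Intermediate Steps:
(111 - 6*0*8)*(13*1) = (111 + 0*8)*13 = (111 + 0)*13 = 111*13 = 1443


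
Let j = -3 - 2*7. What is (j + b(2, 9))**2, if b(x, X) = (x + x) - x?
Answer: 225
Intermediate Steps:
b(x, X) = x (b(x, X) = 2*x - x = x)
j = -17 (j = -3 - 14 = -17)
(j + b(2, 9))**2 = (-17 + 2)**2 = (-15)**2 = 225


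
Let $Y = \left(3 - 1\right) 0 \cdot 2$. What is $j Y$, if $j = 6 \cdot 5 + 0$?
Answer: $0$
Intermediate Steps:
$Y = 0$ ($Y = 2 \cdot 0 = 0$)
$j = 30$ ($j = 30 + 0 = 30$)
$j Y = 30 \cdot 0 = 0$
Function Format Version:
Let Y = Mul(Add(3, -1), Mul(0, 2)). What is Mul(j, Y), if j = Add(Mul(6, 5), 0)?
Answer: 0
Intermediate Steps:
Y = 0 (Y = Mul(2, 0) = 0)
j = 30 (j = Add(30, 0) = 30)
Mul(j, Y) = Mul(30, 0) = 0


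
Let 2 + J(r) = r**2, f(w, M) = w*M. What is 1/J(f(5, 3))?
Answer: 1/223 ≈ 0.0044843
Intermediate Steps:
f(w, M) = M*w
J(r) = -2 + r**2
1/J(f(5, 3)) = 1/(-2 + (3*5)**2) = 1/(-2 + 15**2) = 1/(-2 + 225) = 1/223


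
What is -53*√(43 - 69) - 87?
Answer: -87 - 53*I*√26 ≈ -87.0 - 270.25*I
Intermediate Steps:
-53*√(43 - 69) - 87 = -53*I*√26 - 87 = -87 - 53*I*√26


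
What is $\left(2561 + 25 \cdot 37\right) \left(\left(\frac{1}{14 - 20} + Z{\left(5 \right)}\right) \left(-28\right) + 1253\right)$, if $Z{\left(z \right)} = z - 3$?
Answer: $4189010$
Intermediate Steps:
$Z{\left(z \right)} = -3 + z$
$\left(2561 + 25 \cdot 37\right) \left(\left(\frac{1}{14 - 20} + Z{\left(5 \right)}\right) \left(-28\right) + 1253\right) = \left(2561 + 25 \cdot 37\right) \left(\left(\frac{1}{14 - 20} + \left(-3 + 5\right)\right) \left(-28\right) + 1253\right) = \left(2561 + 925\right) \left(\left(\frac{1}{-6} + 2\right) \left(-28\right) + 1253\right) = 3486 \left(\left(- \frac{1}{6} + 2\right) \left(-28\right) + 1253\right) = 3486 \left(\frac{11}{6} \left(-28\right) + 1253\right) = 3486 \left(- \frac{154}{3} + 1253\right) = 3486 \cdot \frac{3605}{3} = 4189010$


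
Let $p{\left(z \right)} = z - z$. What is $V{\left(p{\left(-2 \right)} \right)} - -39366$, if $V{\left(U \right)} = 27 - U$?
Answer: $39393$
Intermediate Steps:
$p{\left(z \right)} = 0$
$V{\left(p{\left(-2 \right)} \right)} - -39366 = \left(27 - 0\right) - -39366 = \left(27 + 0\right) + 39366 = 27 + 39366 = 39393$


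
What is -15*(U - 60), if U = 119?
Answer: -885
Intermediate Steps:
-15*(U - 60) = -15*(119 - 60) = -15*59 = -885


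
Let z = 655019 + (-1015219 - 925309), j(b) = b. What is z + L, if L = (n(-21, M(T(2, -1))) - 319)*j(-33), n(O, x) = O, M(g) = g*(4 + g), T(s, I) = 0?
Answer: -1274289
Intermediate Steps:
z = -1285509 (z = 655019 - 1940528 = -1285509)
L = 11220 (L = (-21 - 319)*(-33) = -340*(-33) = 11220)
z + L = -1285509 + 11220 = -1274289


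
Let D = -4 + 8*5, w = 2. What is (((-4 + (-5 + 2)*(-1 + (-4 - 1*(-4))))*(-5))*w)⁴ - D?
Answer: 9964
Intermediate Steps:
D = 36 (D = -4 + 40 = 36)
(((-4 + (-5 + 2)*(-1 + (-4 - 1*(-4))))*(-5))*w)⁴ - D = (((-4 + (-5 + 2)*(-1 + (-4 - 1*(-4))))*(-5))*2)⁴ - 1*36 = (((-4 - 3*(-1 + (-4 + 4)))*(-5))*2)⁴ - 36 = (((-4 - 3*(-1 + 0))*(-5))*2)⁴ - 36 = (((-4 - 3*(-1))*(-5))*2)⁴ - 36 = (((-4 + 3)*(-5))*2)⁴ - 36 = (-1*(-5)*2)⁴ - 36 = (5*2)⁴ - 36 = 10⁴ - 36 = 10000 - 36 = 9964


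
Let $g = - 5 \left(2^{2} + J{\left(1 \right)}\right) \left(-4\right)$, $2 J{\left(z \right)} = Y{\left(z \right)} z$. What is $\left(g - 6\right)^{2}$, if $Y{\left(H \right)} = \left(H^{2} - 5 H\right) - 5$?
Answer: $256$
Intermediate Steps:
$Y{\left(H \right)} = -5 + H^{2} - 5 H$
$J{\left(z \right)} = \frac{z \left(-5 + z^{2} - 5 z\right)}{2}$ ($J{\left(z \right)} = \frac{\left(-5 + z^{2} - 5 z\right) z}{2} = \frac{z \left(-5 + z^{2} - 5 z\right)}{2}$)
$g = -10$ ($g = - 5 \left(2^{2} + \frac{1}{2} \cdot 1 \left(-5 + 1^{2} - 5\right)\right) \left(-4\right) = - 5 \left(4 + \frac{1}{2} \cdot 1 \left(-5 + 1 - 5\right)\right) \left(-4\right) = - 5 \left(4 + \frac{1}{2} \cdot 1 \left(-9\right)\right) \left(-4\right) = - 5 \left(4 - \frac{9}{2}\right) \left(-4\right) = \left(-5\right) \left(- \frac{1}{2}\right) \left(-4\right) = \frac{5}{2} \left(-4\right) = -10$)
$\left(g - 6\right)^{2} = \left(-10 - 6\right)^{2} = \left(-16\right)^{2} = 256$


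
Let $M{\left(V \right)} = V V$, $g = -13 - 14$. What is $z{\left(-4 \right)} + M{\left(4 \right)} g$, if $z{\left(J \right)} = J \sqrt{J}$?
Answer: $-432 - 8 i \approx -432.0 - 8.0 i$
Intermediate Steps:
$z{\left(J \right)} = J^{\frac{3}{2}}$
$g = -27$
$M{\left(V \right)} = V^{2}$
$z{\left(-4 \right)} + M{\left(4 \right)} g = \left(-4\right)^{\frac{3}{2}} + 4^{2} \left(-27\right) = - 8 i + 16 \left(-27\right) = - 8 i - 432 = -432 - 8 i$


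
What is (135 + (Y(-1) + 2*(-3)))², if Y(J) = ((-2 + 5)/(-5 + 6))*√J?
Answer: 16632 + 774*I ≈ 16632.0 + 774.0*I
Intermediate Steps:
Y(J) = 3*√J (Y(J) = (3/1)*√J = (3*1)*√J = 3*√J)
(135 + (Y(-1) + 2*(-3)))² = (135 + (3*√(-1) + 2*(-3)))² = (135 + (3*I - 6))² = (135 + (-6 + 3*I))² = (129 + 3*I)²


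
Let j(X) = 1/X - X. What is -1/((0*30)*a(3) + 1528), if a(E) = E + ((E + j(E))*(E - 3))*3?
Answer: -1/1528 ≈ -0.00065445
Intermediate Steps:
a(E) = E + 3*(-3 + E)/E (a(E) = E + ((E + (1/E - E))*(E - 3))*3 = E + ((-3 + E)/E)*3 = E + 3*(-3 + E)/E)
-1/((0*30)*a(3) + 1528) = -1/((0*30)*(3 + 3 - 9/3) + 1528) = -1/(0*(3 + 3 - 9*1/3) + 1528) = -1/(0*(3 + 3 - 3) + 1528) = -1/(0*3 + 1528) = -1/(0 + 1528) = -1/1528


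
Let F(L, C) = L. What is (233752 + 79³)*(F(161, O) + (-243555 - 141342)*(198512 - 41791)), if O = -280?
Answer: -43841081571253616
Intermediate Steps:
(233752 + 79³)*(F(161, O) + (-243555 - 141342)*(198512 - 41791)) = (233752 + 79³)*(161 + (-243555 - 141342)*(198512 - 41791)) = (233752 + 493039)*(161 - 384897*156721) = 726791*(161 - 60321442737) = 726791*(-60321442576) = -43841081571253616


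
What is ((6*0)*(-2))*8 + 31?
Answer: 31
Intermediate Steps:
((6*0)*(-2))*8 + 31 = (0*(-2))*8 + 31 = 0*8 + 31 = 0 + 31 = 31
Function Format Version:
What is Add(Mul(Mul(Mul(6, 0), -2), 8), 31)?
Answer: 31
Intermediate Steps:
Add(Mul(Mul(Mul(6, 0), -2), 8), 31) = Add(Mul(Mul(0, -2), 8), 31) = Add(Mul(0, 8), 31) = Add(0, 31) = 31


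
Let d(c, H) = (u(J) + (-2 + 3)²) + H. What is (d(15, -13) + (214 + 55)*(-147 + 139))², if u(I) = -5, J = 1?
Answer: 4704561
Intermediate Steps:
d(c, H) = -4 + H (d(c, H) = (-5 + (-2 + 3)²) + H = (-5 + 1²) + H = (-5 + 1) + H = -4 + H)
(d(15, -13) + (214 + 55)*(-147 + 139))² = ((-4 - 13) + (214 + 55)*(-147 + 139))² = (-17 + 269*(-8))² = (-17 - 2152)² = (-2169)² = 4704561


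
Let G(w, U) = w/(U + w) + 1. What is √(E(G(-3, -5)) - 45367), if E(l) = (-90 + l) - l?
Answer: I*√45457 ≈ 213.21*I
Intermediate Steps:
G(w, U) = 1 + w/(U + w) (G(w, U) = w/(U + w) + 1 = 1 + w/(U + w))
E(l) = -90
√(E(G(-3, -5)) - 45367) = √(-90 - 45367) = √(-45457) = I*√45457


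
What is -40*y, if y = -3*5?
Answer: 600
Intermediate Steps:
y = -15
-40*y = -40*(-15) = 600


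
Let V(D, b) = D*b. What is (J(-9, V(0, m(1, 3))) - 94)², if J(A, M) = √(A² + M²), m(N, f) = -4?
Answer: 7225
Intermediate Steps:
(J(-9, V(0, m(1, 3))) - 94)² = (√((-9)² + (0*(-4))²) - 94)² = (√(81 + 0²) - 94)² = (√(81 + 0) - 94)² = (√81 - 94)² = (9 - 94)² = (-85)² = 7225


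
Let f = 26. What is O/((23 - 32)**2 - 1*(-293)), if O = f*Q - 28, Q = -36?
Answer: -482/187 ≈ -2.5775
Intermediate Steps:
O = -964 (O = 26*(-36) - 28 = -936 - 28 = -964)
O/((23 - 32)**2 - 1*(-293)) = -964/((23 - 32)**2 - 1*(-293)) = -964/((-9)**2 + 293) = -964/(81 + 293) = -964/374 = -964*1/374 = -482/187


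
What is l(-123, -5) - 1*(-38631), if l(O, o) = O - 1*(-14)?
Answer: 38522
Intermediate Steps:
l(O, o) = 14 + O (l(O, o) = O + 14 = 14 + O)
l(-123, -5) - 1*(-38631) = (14 - 123) - 1*(-38631) = -109 + 38631 = 38522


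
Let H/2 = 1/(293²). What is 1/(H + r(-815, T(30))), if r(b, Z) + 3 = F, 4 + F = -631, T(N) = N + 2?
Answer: -85849/54771660 ≈ -0.0015674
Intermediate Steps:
T(N) = 2 + N
F = -635 (F = -4 - 631 = -635)
r(b, Z) = -638 (r(b, Z) = -3 - 635 = -638)
H = 2/85849 (H = 2/(293²) = 2/85849 ≈ 2.3297e-5)
1/(H + r(-815, T(30))) = 1/(2/85849 - 638) = 1/(-54771660/85849) = -85849/54771660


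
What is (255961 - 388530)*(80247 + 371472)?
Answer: -59883936111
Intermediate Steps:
(255961 - 388530)*(80247 + 371472) = -132569*451719 = -59883936111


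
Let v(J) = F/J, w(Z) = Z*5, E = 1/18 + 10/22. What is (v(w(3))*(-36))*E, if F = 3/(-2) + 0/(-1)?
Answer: 101/55 ≈ 1.8364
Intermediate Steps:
E = 101/198 (E = 1*(1/18) + 10*(1/22) = 1/18 + 5/11 = 101/198 ≈ 0.51010)
w(Z) = 5*Z
F = -3/2 (F = 3*(-1/2) + 0*(-1) = -3/2 + 0 = -3/2 ≈ -1.5000)
v(J) = -3/(2*J)
(v(w(3))*(-36))*E = (-3/(2*(5*3))*(-36))*(101/198) = (-3/2/15*(-36))*(101/198) = (-3/2*1/15*(-36))*(101/198) = -1/10*(-36)*(101/198) = (18/5)*(101/198) = 101/55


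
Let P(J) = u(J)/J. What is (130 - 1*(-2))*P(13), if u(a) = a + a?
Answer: 264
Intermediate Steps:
u(a) = 2*a
P(J) = 2 (P(J) = (2*J)/J = 2)
(130 - 1*(-2))*P(13) = (130 - 1*(-2))*2 = (130 + 2)*2 = 132*2 = 264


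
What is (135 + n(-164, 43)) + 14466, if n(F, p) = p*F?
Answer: 7549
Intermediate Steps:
n(F, p) = F*p
(135 + n(-164, 43)) + 14466 = (135 - 164*43) + 14466 = (135 - 7052) + 14466 = -6917 + 14466 = 7549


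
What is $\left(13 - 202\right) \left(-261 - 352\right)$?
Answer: $115857$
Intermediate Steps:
$\left(13 - 202\right) \left(-261 - 352\right) = \left(-189\right) \left(-613\right) = 115857$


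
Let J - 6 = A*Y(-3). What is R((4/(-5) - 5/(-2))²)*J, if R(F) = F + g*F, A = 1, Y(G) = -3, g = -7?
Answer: -2601/50 ≈ -52.020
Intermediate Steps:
J = 3 (J = 6 + 1*(-3) = 6 - 3 = 3)
R(F) = -6*F (R(F) = F - 7*F = -6*F)
R((4/(-5) - 5/(-2))²)*J = -6*(4/(-5) - 5/(-2))²*3 = -6*(4*(-⅕) - 5*(-½))²*3 = -6*(-⅘ + 5/2)²*3 = -6*(17/10)²*3 = -6*289/100*3 = -867/50*3 = -2601/50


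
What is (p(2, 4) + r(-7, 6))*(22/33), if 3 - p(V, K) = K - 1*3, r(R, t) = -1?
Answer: 2/3 ≈ 0.66667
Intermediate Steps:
p(V, K) = 6 - K (p(V, K) = 3 - (K - 1*3) = 3 - (K - 3) = 3 - (-3 + K) = 3 + (3 - K) = 6 - K)
(p(2, 4) + r(-7, 6))*(22/33) = ((6 - 1*4) - 1)*(22/33) = ((6 - 4) - 1)*(22*(1/33)) = (2 - 1)*(2/3) = 1*(2/3) = 2/3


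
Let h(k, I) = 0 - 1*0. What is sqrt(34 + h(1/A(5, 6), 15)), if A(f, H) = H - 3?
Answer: sqrt(34) ≈ 5.8309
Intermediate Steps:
A(f, H) = -3 + H
h(k, I) = 0 (h(k, I) = 0 + 0 = 0)
sqrt(34 + h(1/A(5, 6), 15)) = sqrt(34 + 0) = sqrt(34)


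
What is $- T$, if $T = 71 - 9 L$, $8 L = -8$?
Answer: $-80$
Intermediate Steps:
$L = -1$ ($L = \frac{1}{8} \left(-8\right) = -1$)
$T = 80$ ($T = 71 - -9 = 71 + 9 = 80$)
$- T = \left(-1\right) 80 = -80$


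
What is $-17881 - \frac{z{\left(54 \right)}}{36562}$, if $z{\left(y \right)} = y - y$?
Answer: $-17881$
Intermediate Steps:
$z{\left(y \right)} = 0$
$-17881 - \frac{z{\left(54 \right)}}{36562} = -17881 - \frac{0}{36562} = -17881 - 0 \cdot \frac{1}{36562} = -17881 - 0 = -17881 + 0 = -17881$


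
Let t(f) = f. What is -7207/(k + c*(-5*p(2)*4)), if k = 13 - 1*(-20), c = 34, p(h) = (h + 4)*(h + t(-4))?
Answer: -7207/8193 ≈ -0.87965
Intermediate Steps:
p(h) = (-4 + h)*(4 + h) (p(h) = (h + 4)*(h - 4) = (4 + h)*(-4 + h) = (-4 + h)*(4 + h))
k = 33 (k = 13 + 20 = 33)
-7207/(k + c*(-5*p(2)*4)) = -7207/(33 + 34*(-5*(-16 + 2²)*4)) = -7207/(33 + 34*(-5*(-16 + 4)*4)) = -7207/(33 + 34*(-5*(-12)*4)) = -7207/(33 + 34*(60*4)) = -7207/(33 + 34*240) = -7207/(33 + 8160) = -7207/8193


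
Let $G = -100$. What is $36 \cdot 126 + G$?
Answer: $4436$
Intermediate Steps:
$36 \cdot 126 + G = 36 \cdot 126 - 100 = 4536 - 100 = 4436$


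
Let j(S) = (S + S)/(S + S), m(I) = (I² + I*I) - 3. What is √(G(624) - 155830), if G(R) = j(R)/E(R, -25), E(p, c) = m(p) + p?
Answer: I*√10517179202323633/259791 ≈ 394.75*I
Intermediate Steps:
m(I) = -3 + 2*I² (m(I) = (I² + I²) - 3 = 2*I² - 3 = -3 + 2*I²)
E(p, c) = -3 + p + 2*p² (E(p, c) = (-3 + 2*p²) + p = -3 + p + 2*p²)
j(S) = 1 (j(S) = (2*S)/((2*S)) = (2*S)*(1/(2*S)) = 1)
G(R) = 1/(-3 + R + 2*R²)
√(G(624) - 155830) = √(1/(-3 + 624 + 2*624²) - 155830) = √(1/(-3 + 624 + 2*389376) - 155830) = √(1/(-3 + 624 + 778752) - 155830) = √(1/779373 - 155830) = √(-121449694589/779373) = I*√10517179202323633/259791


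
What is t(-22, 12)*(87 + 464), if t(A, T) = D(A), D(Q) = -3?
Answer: -1653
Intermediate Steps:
t(A, T) = -3
t(-22, 12)*(87 + 464) = -3*(87 + 464) = -3*551 = -1653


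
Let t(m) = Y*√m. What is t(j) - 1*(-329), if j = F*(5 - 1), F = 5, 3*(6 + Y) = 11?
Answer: 329 - 14*√5/3 ≈ 318.56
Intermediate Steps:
Y = -7/3 (Y = -6 + (⅓)*11 = -6 + 11/3 = -7/3 ≈ -2.3333)
j = 20 (j = 5*(5 - 1) = 5*4 = 20)
t(m) = -7*√m/3
t(j) - 1*(-329) = -14*√5/3 - 1*(-329) = -14*√5/3 + 329 = 329 - 14*√5/3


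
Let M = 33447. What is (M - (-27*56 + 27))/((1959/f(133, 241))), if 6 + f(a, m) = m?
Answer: 2736340/653 ≈ 4190.4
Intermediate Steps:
f(a, m) = -6 + m
(M - (-27*56 + 27))/((1959/f(133, 241))) = (33447 - (-27*56 + 27))/((1959/(-6 + 241))) = (33447 - (-1512 + 27))/((1959/235)) = (33447 - 1*(-1485))/((1959*(1/235))) = (33447 + 1485)/(1959/235) = 34932*(235/1959) = 2736340/653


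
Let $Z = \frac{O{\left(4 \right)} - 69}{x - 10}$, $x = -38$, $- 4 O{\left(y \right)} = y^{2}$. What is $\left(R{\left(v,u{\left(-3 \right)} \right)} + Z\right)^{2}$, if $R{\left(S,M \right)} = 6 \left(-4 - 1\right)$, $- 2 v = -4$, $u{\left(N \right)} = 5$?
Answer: $\frac{1868689}{2304} \approx 811.06$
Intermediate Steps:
$O{\left(y \right)} = - \frac{y^{2}}{4}$
$v = 2$ ($v = \left(- \frac{1}{2}\right) \left(-4\right) = 2$)
$R{\left(S,M \right)} = -30$ ($R{\left(S,M \right)} = 6 \left(-5\right) = -30$)
$Z = \frac{73}{48}$ ($Z = \frac{- \frac{4^{2}}{4} - 69}{-38 - 10} = \frac{\left(- \frac{1}{4}\right) 16 - 69}{-48} = \left(-4 - 69\right) \left(- \frac{1}{48}\right) = \left(-73\right) \left(- \frac{1}{48}\right) = \frac{73}{48} \approx 1.5208$)
$\left(R{\left(v,u{\left(-3 \right)} \right)} + Z\right)^{2} = \left(-30 + \frac{73}{48}\right)^{2} = \left(- \frac{1367}{48}\right)^{2} = \frac{1868689}{2304}$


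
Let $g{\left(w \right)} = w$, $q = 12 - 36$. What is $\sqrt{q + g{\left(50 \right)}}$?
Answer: $\sqrt{26} \approx 5.099$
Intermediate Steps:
$q = -24$ ($q = 12 - 36 = -24$)
$\sqrt{q + g{\left(50 \right)}} = \sqrt{-24 + 50} = \sqrt{26}$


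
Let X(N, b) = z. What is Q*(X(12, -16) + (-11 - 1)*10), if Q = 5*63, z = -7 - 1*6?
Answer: -41895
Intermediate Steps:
z = -13 (z = -7 - 6 = -13)
Q = 315
X(N, b) = -13
Q*(X(12, -16) + (-11 - 1)*10) = 315*(-13 + (-11 - 1)*10) = 315*(-13 - 12*10) = 315*(-13 - 120) = 315*(-133) = -41895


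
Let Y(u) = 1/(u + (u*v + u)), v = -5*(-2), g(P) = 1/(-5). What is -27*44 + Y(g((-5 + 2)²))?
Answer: -14261/12 ≈ -1188.4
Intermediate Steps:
g(P) = -⅕
v = 10
Y(u) = 1/(12*u) (Y(u) = 1/(u + (u*10 + u)) = 1/(u + (10*u + u)) = 1/(u + 11*u) = 1/(12*u))
-27*44 + Y(g((-5 + 2)²)) = -27*44 + 1/(12*(-⅕)) = -1188 + (1/12)*(-5) = -1188 - 5/12 = -14261/12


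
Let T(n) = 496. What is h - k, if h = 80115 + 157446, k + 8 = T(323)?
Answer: 237073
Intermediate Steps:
k = 488 (k = -8 + 496 = 488)
h = 237561
h - k = 237561 - 1*488 = 237561 - 488 = 237073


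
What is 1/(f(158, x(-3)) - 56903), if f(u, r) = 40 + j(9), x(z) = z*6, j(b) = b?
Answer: -1/56854 ≈ -1.7589e-5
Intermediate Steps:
x(z) = 6*z
f(u, r) = 49 (f(u, r) = 40 + 9 = 49)
1/(f(158, x(-3)) - 56903) = 1/(49 - 56903) = 1/(-56854) = -1/56854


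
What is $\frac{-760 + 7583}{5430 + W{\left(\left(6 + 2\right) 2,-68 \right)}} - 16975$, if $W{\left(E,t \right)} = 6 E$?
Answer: $- \frac{93797027}{5526} \approx -16974.0$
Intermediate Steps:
$\frac{-760 + 7583}{5430 + W{\left(\left(6 + 2\right) 2,-68 \right)}} - 16975 = \frac{-760 + 7583}{5430 + 6 \left(6 + 2\right) 2} - 16975 = \frac{6823}{5430 + 6 \cdot 8 \cdot 2} - 16975 = \frac{6823}{5430 + 6 \cdot 16} - 16975 = \frac{6823}{5430 + 96} - 16975 = \frac{6823}{5526} - 16975 = - \frac{93797027}{5526}$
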